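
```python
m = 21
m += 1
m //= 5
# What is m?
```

Answer: 4

Derivation:
Trace (tracking m):
m = 21  # -> m = 21
m += 1  # -> m = 22
m //= 5  # -> m = 4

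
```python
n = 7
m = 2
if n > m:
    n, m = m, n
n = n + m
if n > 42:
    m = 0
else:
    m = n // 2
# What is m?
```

Answer: 4

Derivation:
Trace (tracking m):
n = 7  # -> n = 7
m = 2  # -> m = 2
if n > m:  # condition is True
    n, m = (m, n)  # -> n = 2, m = 7
n = n + m  # -> n = 9
if n > 42:  # condition is False
else:
    m = n // 2  # -> m = 4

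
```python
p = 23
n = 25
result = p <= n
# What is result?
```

Trace (tracking result):
p = 23  # -> p = 23
n = 25  # -> n = 25
result = p <= n  # -> result = True

Answer: True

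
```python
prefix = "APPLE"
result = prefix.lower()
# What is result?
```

Answer: 'apple'

Derivation:
Trace (tracking result):
prefix = 'APPLE'  # -> prefix = 'APPLE'
result = prefix.lower()  # -> result = 'apple'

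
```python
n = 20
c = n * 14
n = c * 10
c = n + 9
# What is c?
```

Trace (tracking c):
n = 20  # -> n = 20
c = n * 14  # -> c = 280
n = c * 10  # -> n = 2800
c = n + 9  # -> c = 2809

Answer: 2809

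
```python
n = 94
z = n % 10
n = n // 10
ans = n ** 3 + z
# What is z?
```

Answer: 4

Derivation:
Trace (tracking z):
n = 94  # -> n = 94
z = n % 10  # -> z = 4
n = n // 10  # -> n = 9
ans = n ** 3 + z  # -> ans = 733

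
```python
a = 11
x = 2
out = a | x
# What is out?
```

Answer: 11

Derivation:
Trace (tracking out):
a = 11  # -> a = 11
x = 2  # -> x = 2
out = a | x  # -> out = 11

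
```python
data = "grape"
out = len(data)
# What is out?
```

Trace (tracking out):
data = 'grape'  # -> data = 'grape'
out = len(data)  # -> out = 5

Answer: 5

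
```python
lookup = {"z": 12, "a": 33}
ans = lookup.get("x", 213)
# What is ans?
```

Trace (tracking ans):
lookup = {'z': 12, 'a': 33}  # -> lookup = {'z': 12, 'a': 33}
ans = lookup.get('x', 213)  # -> ans = 213

Answer: 213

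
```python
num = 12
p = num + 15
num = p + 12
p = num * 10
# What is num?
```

Answer: 39

Derivation:
Trace (tracking num):
num = 12  # -> num = 12
p = num + 15  # -> p = 27
num = p + 12  # -> num = 39
p = num * 10  # -> p = 390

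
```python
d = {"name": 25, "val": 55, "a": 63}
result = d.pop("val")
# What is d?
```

Answer: {'name': 25, 'a': 63}

Derivation:
Trace (tracking d):
d = {'name': 25, 'val': 55, 'a': 63}  # -> d = {'name': 25, 'val': 55, 'a': 63}
result = d.pop('val')  # -> result = 55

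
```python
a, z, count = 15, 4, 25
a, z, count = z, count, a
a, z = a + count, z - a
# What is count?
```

Answer: 15

Derivation:
Trace (tracking count):
a, z, count = (15, 4, 25)  # -> a = 15, z = 4, count = 25
a, z, count = (z, count, a)  # -> a = 4, z = 25, count = 15
a, z = (a + count, z - a)  # -> a = 19, z = 21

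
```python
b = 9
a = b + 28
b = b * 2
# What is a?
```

Answer: 37

Derivation:
Trace (tracking a):
b = 9  # -> b = 9
a = b + 28  # -> a = 37
b = b * 2  # -> b = 18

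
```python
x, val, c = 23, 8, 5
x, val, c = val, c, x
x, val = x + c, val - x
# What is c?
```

Answer: 23

Derivation:
Trace (tracking c):
x, val, c = (23, 8, 5)  # -> x = 23, val = 8, c = 5
x, val, c = (val, c, x)  # -> x = 8, val = 5, c = 23
x, val = (x + c, val - x)  # -> x = 31, val = -3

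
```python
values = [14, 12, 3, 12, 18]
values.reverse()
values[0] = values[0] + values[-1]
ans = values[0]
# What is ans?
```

Answer: 32

Derivation:
Trace (tracking ans):
values = [14, 12, 3, 12, 18]  # -> values = [14, 12, 3, 12, 18]
values.reverse()  # -> values = [18, 12, 3, 12, 14]
values[0] = values[0] + values[-1]  # -> values = [32, 12, 3, 12, 14]
ans = values[0]  # -> ans = 32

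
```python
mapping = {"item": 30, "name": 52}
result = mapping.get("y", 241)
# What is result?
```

Trace (tracking result):
mapping = {'item': 30, 'name': 52}  # -> mapping = {'item': 30, 'name': 52}
result = mapping.get('y', 241)  # -> result = 241

Answer: 241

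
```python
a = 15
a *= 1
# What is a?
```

Trace (tracking a):
a = 15  # -> a = 15
a *= 1  # -> a = 15

Answer: 15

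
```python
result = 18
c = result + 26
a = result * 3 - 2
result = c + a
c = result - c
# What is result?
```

Trace (tracking result):
result = 18  # -> result = 18
c = result + 26  # -> c = 44
a = result * 3 - 2  # -> a = 52
result = c + a  # -> result = 96
c = result - c  # -> c = 52

Answer: 96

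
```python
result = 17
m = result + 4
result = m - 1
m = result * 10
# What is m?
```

Answer: 200

Derivation:
Trace (tracking m):
result = 17  # -> result = 17
m = result + 4  # -> m = 21
result = m - 1  # -> result = 20
m = result * 10  # -> m = 200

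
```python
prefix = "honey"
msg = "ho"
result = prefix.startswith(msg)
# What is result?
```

Answer: True

Derivation:
Trace (tracking result):
prefix = 'honey'  # -> prefix = 'honey'
msg = 'ho'  # -> msg = 'ho'
result = prefix.startswith(msg)  # -> result = True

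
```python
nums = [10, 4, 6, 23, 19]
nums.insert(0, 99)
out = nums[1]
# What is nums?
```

Trace (tracking nums):
nums = [10, 4, 6, 23, 19]  # -> nums = [10, 4, 6, 23, 19]
nums.insert(0, 99)  # -> nums = [99, 10, 4, 6, 23, 19]
out = nums[1]  # -> out = 10

Answer: [99, 10, 4, 6, 23, 19]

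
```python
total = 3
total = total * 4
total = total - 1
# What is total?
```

Answer: 11

Derivation:
Trace (tracking total):
total = 3  # -> total = 3
total = total * 4  # -> total = 12
total = total - 1  # -> total = 11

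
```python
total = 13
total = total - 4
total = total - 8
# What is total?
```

Trace (tracking total):
total = 13  # -> total = 13
total = total - 4  # -> total = 9
total = total - 8  # -> total = 1

Answer: 1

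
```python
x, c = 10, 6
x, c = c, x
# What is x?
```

Trace (tracking x):
x, c = (10, 6)  # -> x = 10, c = 6
x, c = (c, x)  # -> x = 6, c = 10

Answer: 6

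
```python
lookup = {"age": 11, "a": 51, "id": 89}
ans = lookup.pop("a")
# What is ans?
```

Trace (tracking ans):
lookup = {'age': 11, 'a': 51, 'id': 89}  # -> lookup = {'age': 11, 'a': 51, 'id': 89}
ans = lookup.pop('a')  # -> ans = 51

Answer: 51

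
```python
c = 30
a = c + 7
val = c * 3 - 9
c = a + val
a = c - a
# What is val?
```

Trace (tracking val):
c = 30  # -> c = 30
a = c + 7  # -> a = 37
val = c * 3 - 9  # -> val = 81
c = a + val  # -> c = 118
a = c - a  # -> a = 81

Answer: 81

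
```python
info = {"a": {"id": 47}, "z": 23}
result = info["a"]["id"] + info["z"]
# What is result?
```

Trace (tracking result):
info = {'a': {'id': 47}, 'z': 23}  # -> info = {'a': {'id': 47}, 'z': 23}
result = info['a']['id'] + info['z']  # -> result = 70

Answer: 70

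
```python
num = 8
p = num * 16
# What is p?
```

Answer: 128

Derivation:
Trace (tracking p):
num = 8  # -> num = 8
p = num * 16  # -> p = 128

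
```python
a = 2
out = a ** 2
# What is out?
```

Answer: 4

Derivation:
Trace (tracking out):
a = 2  # -> a = 2
out = a ** 2  # -> out = 4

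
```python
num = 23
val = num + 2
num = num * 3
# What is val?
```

Answer: 25

Derivation:
Trace (tracking val):
num = 23  # -> num = 23
val = num + 2  # -> val = 25
num = num * 3  # -> num = 69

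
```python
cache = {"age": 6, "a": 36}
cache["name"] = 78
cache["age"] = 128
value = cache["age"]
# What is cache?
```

Answer: {'age': 128, 'a': 36, 'name': 78}

Derivation:
Trace (tracking cache):
cache = {'age': 6, 'a': 36}  # -> cache = {'age': 6, 'a': 36}
cache['name'] = 78  # -> cache = {'age': 6, 'a': 36, 'name': 78}
cache['age'] = 128  # -> cache = {'age': 128, 'a': 36, 'name': 78}
value = cache['age']  # -> value = 128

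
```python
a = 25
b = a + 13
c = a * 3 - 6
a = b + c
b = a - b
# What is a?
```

Trace (tracking a):
a = 25  # -> a = 25
b = a + 13  # -> b = 38
c = a * 3 - 6  # -> c = 69
a = b + c  # -> a = 107
b = a - b  # -> b = 69

Answer: 107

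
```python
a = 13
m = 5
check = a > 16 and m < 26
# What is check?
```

Trace (tracking check):
a = 13  # -> a = 13
m = 5  # -> m = 5
check = a > 16 and m < 26  # -> check = False

Answer: False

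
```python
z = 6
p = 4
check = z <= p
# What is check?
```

Trace (tracking check):
z = 6  # -> z = 6
p = 4  # -> p = 4
check = z <= p  # -> check = False

Answer: False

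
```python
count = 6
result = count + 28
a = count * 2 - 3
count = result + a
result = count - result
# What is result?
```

Trace (tracking result):
count = 6  # -> count = 6
result = count + 28  # -> result = 34
a = count * 2 - 3  # -> a = 9
count = result + a  # -> count = 43
result = count - result  # -> result = 9

Answer: 9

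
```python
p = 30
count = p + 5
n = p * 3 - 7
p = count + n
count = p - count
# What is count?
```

Answer: 83

Derivation:
Trace (tracking count):
p = 30  # -> p = 30
count = p + 5  # -> count = 35
n = p * 3 - 7  # -> n = 83
p = count + n  # -> p = 118
count = p - count  # -> count = 83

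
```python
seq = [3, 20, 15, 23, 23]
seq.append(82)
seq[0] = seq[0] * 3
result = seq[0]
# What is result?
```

Answer: 9

Derivation:
Trace (tracking result):
seq = [3, 20, 15, 23, 23]  # -> seq = [3, 20, 15, 23, 23]
seq.append(82)  # -> seq = [3, 20, 15, 23, 23, 82]
seq[0] = seq[0] * 3  # -> seq = [9, 20, 15, 23, 23, 82]
result = seq[0]  # -> result = 9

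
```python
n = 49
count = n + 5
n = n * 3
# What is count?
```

Trace (tracking count):
n = 49  # -> n = 49
count = n + 5  # -> count = 54
n = n * 3  # -> n = 147

Answer: 54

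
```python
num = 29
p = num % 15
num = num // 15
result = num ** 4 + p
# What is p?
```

Trace (tracking p):
num = 29  # -> num = 29
p = num % 15  # -> p = 14
num = num // 15  # -> num = 1
result = num ** 4 + p  # -> result = 15

Answer: 14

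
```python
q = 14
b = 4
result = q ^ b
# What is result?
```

Answer: 10

Derivation:
Trace (tracking result):
q = 14  # -> q = 14
b = 4  # -> b = 4
result = q ^ b  # -> result = 10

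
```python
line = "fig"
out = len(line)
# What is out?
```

Answer: 3

Derivation:
Trace (tracking out):
line = 'fig'  # -> line = 'fig'
out = len(line)  # -> out = 3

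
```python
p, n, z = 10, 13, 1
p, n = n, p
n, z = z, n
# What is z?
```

Trace (tracking z):
p, n, z = (10, 13, 1)  # -> p = 10, n = 13, z = 1
p, n = (n, p)  # -> p = 13, n = 10
n, z = (z, n)  # -> n = 1, z = 10

Answer: 10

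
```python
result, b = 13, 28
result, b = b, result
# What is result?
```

Answer: 28

Derivation:
Trace (tracking result):
result, b = (13, 28)  # -> result = 13, b = 28
result, b = (b, result)  # -> result = 28, b = 13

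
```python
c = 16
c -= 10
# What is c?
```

Trace (tracking c):
c = 16  # -> c = 16
c -= 10  # -> c = 6

Answer: 6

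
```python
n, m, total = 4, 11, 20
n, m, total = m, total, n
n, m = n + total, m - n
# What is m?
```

Answer: 9

Derivation:
Trace (tracking m):
n, m, total = (4, 11, 20)  # -> n = 4, m = 11, total = 20
n, m, total = (m, total, n)  # -> n = 11, m = 20, total = 4
n, m = (n + total, m - n)  # -> n = 15, m = 9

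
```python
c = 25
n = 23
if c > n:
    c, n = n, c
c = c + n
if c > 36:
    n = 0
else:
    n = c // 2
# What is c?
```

Trace (tracking c):
c = 25  # -> c = 25
n = 23  # -> n = 23
if c > n:  # condition is True
    c, n = (n, c)  # -> c = 23, n = 25
c = c + n  # -> c = 48
if c > 36:  # condition is True
    n = 0  # -> n = 0

Answer: 48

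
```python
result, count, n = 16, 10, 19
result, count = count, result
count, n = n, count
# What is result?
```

Answer: 10

Derivation:
Trace (tracking result):
result, count, n = (16, 10, 19)  # -> result = 16, count = 10, n = 19
result, count = (count, result)  # -> result = 10, count = 16
count, n = (n, count)  # -> count = 19, n = 16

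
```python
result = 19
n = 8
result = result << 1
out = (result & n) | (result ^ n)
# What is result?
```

Trace (tracking result):
result = 19  # -> result = 19
n = 8  # -> n = 8
result = result << 1  # -> result = 38
out = result & n | result ^ n  # -> out = 46

Answer: 38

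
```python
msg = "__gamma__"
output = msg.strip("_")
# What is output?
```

Trace (tracking output):
msg = '__gamma__'  # -> msg = '__gamma__'
output = msg.strip('_')  # -> output = 'gamma'

Answer: 'gamma'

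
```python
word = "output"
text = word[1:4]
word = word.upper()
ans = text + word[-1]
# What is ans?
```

Trace (tracking ans):
word = 'output'  # -> word = 'output'
text = word[1:4]  # -> text = 'utp'
word = word.upper()  # -> word = 'OUTPUT'
ans = text + word[-1]  # -> ans = 'utpT'

Answer: 'utpT'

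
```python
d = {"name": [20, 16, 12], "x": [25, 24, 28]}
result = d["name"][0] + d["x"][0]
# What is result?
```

Answer: 45

Derivation:
Trace (tracking result):
d = {'name': [20, 16, 12], 'x': [25, 24, 28]}  # -> d = {'name': [20, 16, 12], 'x': [25, 24, 28]}
result = d['name'][0] + d['x'][0]  # -> result = 45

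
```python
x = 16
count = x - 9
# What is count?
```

Trace (tracking count):
x = 16  # -> x = 16
count = x - 9  # -> count = 7

Answer: 7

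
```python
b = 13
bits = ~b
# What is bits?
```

Trace (tracking bits):
b = 13  # -> b = 13
bits = ~b  # -> bits = -14

Answer: -14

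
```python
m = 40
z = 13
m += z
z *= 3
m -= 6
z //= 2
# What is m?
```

Answer: 47

Derivation:
Trace (tracking m):
m = 40  # -> m = 40
z = 13  # -> z = 13
m += z  # -> m = 53
z *= 3  # -> z = 39
m -= 6  # -> m = 47
z //= 2  # -> z = 19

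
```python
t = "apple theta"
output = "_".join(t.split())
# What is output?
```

Answer: 'apple_theta'

Derivation:
Trace (tracking output):
t = 'apple theta'  # -> t = 'apple theta'
output = '_'.join(t.split())  # -> output = 'apple_theta'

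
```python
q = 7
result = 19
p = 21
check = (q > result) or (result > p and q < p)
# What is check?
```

Trace (tracking check):
q = 7  # -> q = 7
result = 19  # -> result = 19
p = 21  # -> p = 21
check = q > result or (result > p and q < p)  # -> check = False

Answer: False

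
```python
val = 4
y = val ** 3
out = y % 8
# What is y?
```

Answer: 64

Derivation:
Trace (tracking y):
val = 4  # -> val = 4
y = val ** 3  # -> y = 64
out = y % 8  # -> out = 0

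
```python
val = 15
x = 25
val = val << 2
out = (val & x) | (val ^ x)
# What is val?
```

Answer: 60

Derivation:
Trace (tracking val):
val = 15  # -> val = 15
x = 25  # -> x = 25
val = val << 2  # -> val = 60
out = val & x | val ^ x  # -> out = 61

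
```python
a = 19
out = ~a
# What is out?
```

Answer: -20

Derivation:
Trace (tracking out):
a = 19  # -> a = 19
out = ~a  # -> out = -20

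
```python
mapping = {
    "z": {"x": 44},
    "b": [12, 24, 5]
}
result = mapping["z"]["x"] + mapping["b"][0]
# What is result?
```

Answer: 56

Derivation:
Trace (tracking result):
mapping = {'z': {'x': 44}, 'b': [12, 24, 5]}  # -> mapping = {'z': {'x': 44}, 'b': [12, 24, 5]}
result = mapping['z']['x'] + mapping['b'][0]  # -> result = 56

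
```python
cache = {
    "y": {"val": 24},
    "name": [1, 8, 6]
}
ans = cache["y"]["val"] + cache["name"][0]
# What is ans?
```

Trace (tracking ans):
cache = {'y': {'val': 24}, 'name': [1, 8, 6]}  # -> cache = {'y': {'val': 24}, 'name': [1, 8, 6]}
ans = cache['y']['val'] + cache['name'][0]  # -> ans = 25

Answer: 25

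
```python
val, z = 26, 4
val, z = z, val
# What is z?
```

Trace (tracking z):
val, z = (26, 4)  # -> val = 26, z = 4
val, z = (z, val)  # -> val = 4, z = 26

Answer: 26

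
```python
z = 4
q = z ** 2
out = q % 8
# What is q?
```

Answer: 16

Derivation:
Trace (tracking q):
z = 4  # -> z = 4
q = z ** 2  # -> q = 16
out = q % 8  # -> out = 0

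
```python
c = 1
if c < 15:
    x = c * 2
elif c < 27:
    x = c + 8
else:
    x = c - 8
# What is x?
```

Answer: 2

Derivation:
Trace (tracking x):
c = 1  # -> c = 1
if c < 15:  # condition is True
    x = c * 2  # -> x = 2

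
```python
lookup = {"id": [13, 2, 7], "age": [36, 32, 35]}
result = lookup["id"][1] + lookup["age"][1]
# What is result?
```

Answer: 34

Derivation:
Trace (tracking result):
lookup = {'id': [13, 2, 7], 'age': [36, 32, 35]}  # -> lookup = {'id': [13, 2, 7], 'age': [36, 32, 35]}
result = lookup['id'][1] + lookup['age'][1]  # -> result = 34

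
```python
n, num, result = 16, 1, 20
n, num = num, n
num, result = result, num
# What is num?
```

Answer: 20

Derivation:
Trace (tracking num):
n, num, result = (16, 1, 20)  # -> n = 16, num = 1, result = 20
n, num = (num, n)  # -> n = 1, num = 16
num, result = (result, num)  # -> num = 20, result = 16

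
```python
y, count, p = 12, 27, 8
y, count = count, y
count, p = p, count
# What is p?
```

Trace (tracking p):
y, count, p = (12, 27, 8)  # -> y = 12, count = 27, p = 8
y, count = (count, y)  # -> y = 27, count = 12
count, p = (p, count)  # -> count = 8, p = 12

Answer: 12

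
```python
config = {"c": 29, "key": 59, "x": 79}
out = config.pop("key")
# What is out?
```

Trace (tracking out):
config = {'c': 29, 'key': 59, 'x': 79}  # -> config = {'c': 29, 'key': 59, 'x': 79}
out = config.pop('key')  # -> out = 59

Answer: 59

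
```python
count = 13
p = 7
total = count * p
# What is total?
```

Trace (tracking total):
count = 13  # -> count = 13
p = 7  # -> p = 7
total = count * p  # -> total = 91

Answer: 91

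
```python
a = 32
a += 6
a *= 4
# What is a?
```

Trace (tracking a):
a = 32  # -> a = 32
a += 6  # -> a = 38
a *= 4  # -> a = 152

Answer: 152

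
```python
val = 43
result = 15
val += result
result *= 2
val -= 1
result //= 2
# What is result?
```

Answer: 15

Derivation:
Trace (tracking result):
val = 43  # -> val = 43
result = 15  # -> result = 15
val += result  # -> val = 58
result *= 2  # -> result = 30
val -= 1  # -> val = 57
result //= 2  # -> result = 15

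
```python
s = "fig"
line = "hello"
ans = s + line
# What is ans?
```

Answer: 'fighello'

Derivation:
Trace (tracking ans):
s = 'fig'  # -> s = 'fig'
line = 'hello'  # -> line = 'hello'
ans = s + line  # -> ans = 'fighello'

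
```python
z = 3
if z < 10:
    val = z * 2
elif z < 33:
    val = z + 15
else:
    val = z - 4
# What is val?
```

Answer: 6

Derivation:
Trace (tracking val):
z = 3  # -> z = 3
if z < 10:  # condition is True
    val = z * 2  # -> val = 6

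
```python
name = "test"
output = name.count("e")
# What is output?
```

Trace (tracking output):
name = 'test'  # -> name = 'test'
output = name.count('e')  # -> output = 1

Answer: 1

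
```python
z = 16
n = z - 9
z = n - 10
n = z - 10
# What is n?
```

Trace (tracking n):
z = 16  # -> z = 16
n = z - 9  # -> n = 7
z = n - 10  # -> z = -3
n = z - 10  # -> n = -13

Answer: -13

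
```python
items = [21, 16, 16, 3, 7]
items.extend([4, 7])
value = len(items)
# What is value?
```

Answer: 7

Derivation:
Trace (tracking value):
items = [21, 16, 16, 3, 7]  # -> items = [21, 16, 16, 3, 7]
items.extend([4, 7])  # -> items = [21, 16, 16, 3, 7, 4, 7]
value = len(items)  # -> value = 7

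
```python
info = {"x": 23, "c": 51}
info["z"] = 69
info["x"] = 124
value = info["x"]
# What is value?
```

Answer: 124

Derivation:
Trace (tracking value):
info = {'x': 23, 'c': 51}  # -> info = {'x': 23, 'c': 51}
info['z'] = 69  # -> info = {'x': 23, 'c': 51, 'z': 69}
info['x'] = 124  # -> info = {'x': 124, 'c': 51, 'z': 69}
value = info['x']  # -> value = 124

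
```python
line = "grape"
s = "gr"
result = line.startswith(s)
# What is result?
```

Answer: True

Derivation:
Trace (tracking result):
line = 'grape'  # -> line = 'grape'
s = 'gr'  # -> s = 'gr'
result = line.startswith(s)  # -> result = True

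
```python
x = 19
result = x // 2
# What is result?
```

Answer: 9

Derivation:
Trace (tracking result):
x = 19  # -> x = 19
result = x // 2  # -> result = 9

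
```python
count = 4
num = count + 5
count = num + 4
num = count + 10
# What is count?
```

Answer: 13

Derivation:
Trace (tracking count):
count = 4  # -> count = 4
num = count + 5  # -> num = 9
count = num + 4  # -> count = 13
num = count + 10  # -> num = 23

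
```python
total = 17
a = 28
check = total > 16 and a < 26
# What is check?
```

Trace (tracking check):
total = 17  # -> total = 17
a = 28  # -> a = 28
check = total > 16 and a < 26  # -> check = False

Answer: False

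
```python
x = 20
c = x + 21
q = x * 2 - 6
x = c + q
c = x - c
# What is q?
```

Trace (tracking q):
x = 20  # -> x = 20
c = x + 21  # -> c = 41
q = x * 2 - 6  # -> q = 34
x = c + q  # -> x = 75
c = x - c  # -> c = 34

Answer: 34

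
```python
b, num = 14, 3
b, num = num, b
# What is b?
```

Trace (tracking b):
b, num = (14, 3)  # -> b = 14, num = 3
b, num = (num, b)  # -> b = 3, num = 14

Answer: 3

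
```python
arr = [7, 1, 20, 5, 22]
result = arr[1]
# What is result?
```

Trace (tracking result):
arr = [7, 1, 20, 5, 22]  # -> arr = [7, 1, 20, 5, 22]
result = arr[1]  # -> result = 1

Answer: 1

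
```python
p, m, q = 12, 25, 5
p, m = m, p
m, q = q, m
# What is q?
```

Answer: 12

Derivation:
Trace (tracking q):
p, m, q = (12, 25, 5)  # -> p = 12, m = 25, q = 5
p, m = (m, p)  # -> p = 25, m = 12
m, q = (q, m)  # -> m = 5, q = 12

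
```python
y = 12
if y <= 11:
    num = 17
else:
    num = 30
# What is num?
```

Trace (tracking num):
y = 12  # -> y = 12
if y <= 11:  # condition is False
else:
    num = 30  # -> num = 30

Answer: 30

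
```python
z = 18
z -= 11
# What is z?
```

Trace (tracking z):
z = 18  # -> z = 18
z -= 11  # -> z = 7

Answer: 7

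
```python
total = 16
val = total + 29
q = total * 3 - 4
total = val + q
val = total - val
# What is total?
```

Answer: 89

Derivation:
Trace (tracking total):
total = 16  # -> total = 16
val = total + 29  # -> val = 45
q = total * 3 - 4  # -> q = 44
total = val + q  # -> total = 89
val = total - val  # -> val = 44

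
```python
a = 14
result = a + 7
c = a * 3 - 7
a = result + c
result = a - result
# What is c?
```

Trace (tracking c):
a = 14  # -> a = 14
result = a + 7  # -> result = 21
c = a * 3 - 7  # -> c = 35
a = result + c  # -> a = 56
result = a - result  # -> result = 35

Answer: 35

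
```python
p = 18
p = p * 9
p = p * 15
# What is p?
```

Answer: 2430

Derivation:
Trace (tracking p):
p = 18  # -> p = 18
p = p * 9  # -> p = 162
p = p * 15  # -> p = 2430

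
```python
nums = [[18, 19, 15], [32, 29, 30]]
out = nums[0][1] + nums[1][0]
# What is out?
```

Answer: 51

Derivation:
Trace (tracking out):
nums = [[18, 19, 15], [32, 29, 30]]  # -> nums = [[18, 19, 15], [32, 29, 30]]
out = nums[0][1] + nums[1][0]  # -> out = 51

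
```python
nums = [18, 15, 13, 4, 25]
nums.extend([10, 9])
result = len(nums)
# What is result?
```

Trace (tracking result):
nums = [18, 15, 13, 4, 25]  # -> nums = [18, 15, 13, 4, 25]
nums.extend([10, 9])  # -> nums = [18, 15, 13, 4, 25, 10, 9]
result = len(nums)  # -> result = 7

Answer: 7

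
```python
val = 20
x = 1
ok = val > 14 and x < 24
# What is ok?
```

Answer: True

Derivation:
Trace (tracking ok):
val = 20  # -> val = 20
x = 1  # -> x = 1
ok = val > 14 and x < 24  # -> ok = True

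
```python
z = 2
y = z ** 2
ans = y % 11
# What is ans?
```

Trace (tracking ans):
z = 2  # -> z = 2
y = z ** 2  # -> y = 4
ans = y % 11  # -> ans = 4

Answer: 4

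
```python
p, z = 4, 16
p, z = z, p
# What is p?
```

Answer: 16

Derivation:
Trace (tracking p):
p, z = (4, 16)  # -> p = 4, z = 16
p, z = (z, p)  # -> p = 16, z = 4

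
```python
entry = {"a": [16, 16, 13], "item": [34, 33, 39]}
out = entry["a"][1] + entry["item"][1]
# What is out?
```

Answer: 49

Derivation:
Trace (tracking out):
entry = {'a': [16, 16, 13], 'item': [34, 33, 39]}  # -> entry = {'a': [16, 16, 13], 'item': [34, 33, 39]}
out = entry['a'][1] + entry['item'][1]  # -> out = 49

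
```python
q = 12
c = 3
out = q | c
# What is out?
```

Answer: 15

Derivation:
Trace (tracking out):
q = 12  # -> q = 12
c = 3  # -> c = 3
out = q | c  # -> out = 15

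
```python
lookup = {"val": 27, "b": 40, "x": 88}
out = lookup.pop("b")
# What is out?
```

Trace (tracking out):
lookup = {'val': 27, 'b': 40, 'x': 88}  # -> lookup = {'val': 27, 'b': 40, 'x': 88}
out = lookup.pop('b')  # -> out = 40

Answer: 40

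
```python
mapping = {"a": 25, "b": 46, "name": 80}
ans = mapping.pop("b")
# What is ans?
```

Answer: 46

Derivation:
Trace (tracking ans):
mapping = {'a': 25, 'b': 46, 'name': 80}  # -> mapping = {'a': 25, 'b': 46, 'name': 80}
ans = mapping.pop('b')  # -> ans = 46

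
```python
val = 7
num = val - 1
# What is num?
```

Answer: 6

Derivation:
Trace (tracking num):
val = 7  # -> val = 7
num = val - 1  # -> num = 6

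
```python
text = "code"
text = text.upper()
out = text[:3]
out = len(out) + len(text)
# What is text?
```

Trace (tracking text):
text = 'code'  # -> text = 'code'
text = text.upper()  # -> text = 'CODE'
out = text[:3]  # -> out = 'COD'
out = len(out) + len(text)  # -> out = 7

Answer: 'CODE'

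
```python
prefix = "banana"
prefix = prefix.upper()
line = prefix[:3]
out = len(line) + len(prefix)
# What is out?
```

Answer: 9

Derivation:
Trace (tracking out):
prefix = 'banana'  # -> prefix = 'banana'
prefix = prefix.upper()  # -> prefix = 'BANANA'
line = prefix[:3]  # -> line = 'BAN'
out = len(line) + len(prefix)  # -> out = 9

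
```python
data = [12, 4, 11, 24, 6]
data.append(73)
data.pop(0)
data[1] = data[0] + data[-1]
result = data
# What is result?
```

Answer: [4, 77, 24, 6, 73]

Derivation:
Trace (tracking result):
data = [12, 4, 11, 24, 6]  # -> data = [12, 4, 11, 24, 6]
data.append(73)  # -> data = [12, 4, 11, 24, 6, 73]
data.pop(0)  # -> data = [4, 11, 24, 6, 73]
data[1] = data[0] + data[-1]  # -> data = [4, 77, 24, 6, 73]
result = data  # -> result = [4, 77, 24, 6, 73]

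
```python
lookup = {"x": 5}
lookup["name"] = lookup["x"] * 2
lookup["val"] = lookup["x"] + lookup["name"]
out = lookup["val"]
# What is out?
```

Trace (tracking out):
lookup = {'x': 5}  # -> lookup = {'x': 5}
lookup['name'] = lookup['x'] * 2  # -> lookup = {'x': 5, 'name': 10}
lookup['val'] = lookup['x'] + lookup['name']  # -> lookup = {'x': 5, 'name': 10, 'val': 15}
out = lookup['val']  # -> out = 15

Answer: 15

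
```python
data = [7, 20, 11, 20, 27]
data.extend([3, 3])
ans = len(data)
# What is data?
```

Answer: [7, 20, 11, 20, 27, 3, 3]

Derivation:
Trace (tracking data):
data = [7, 20, 11, 20, 27]  # -> data = [7, 20, 11, 20, 27]
data.extend([3, 3])  # -> data = [7, 20, 11, 20, 27, 3, 3]
ans = len(data)  # -> ans = 7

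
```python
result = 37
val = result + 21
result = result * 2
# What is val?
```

Answer: 58

Derivation:
Trace (tracking val):
result = 37  # -> result = 37
val = result + 21  # -> val = 58
result = result * 2  # -> result = 74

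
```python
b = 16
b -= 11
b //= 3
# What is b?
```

Trace (tracking b):
b = 16  # -> b = 16
b -= 11  # -> b = 5
b //= 3  # -> b = 1

Answer: 1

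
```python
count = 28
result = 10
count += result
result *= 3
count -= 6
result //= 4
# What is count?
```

Answer: 32

Derivation:
Trace (tracking count):
count = 28  # -> count = 28
result = 10  # -> result = 10
count += result  # -> count = 38
result *= 3  # -> result = 30
count -= 6  # -> count = 32
result //= 4  # -> result = 7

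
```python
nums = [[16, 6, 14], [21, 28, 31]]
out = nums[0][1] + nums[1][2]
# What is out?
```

Answer: 37

Derivation:
Trace (tracking out):
nums = [[16, 6, 14], [21, 28, 31]]  # -> nums = [[16, 6, 14], [21, 28, 31]]
out = nums[0][1] + nums[1][2]  # -> out = 37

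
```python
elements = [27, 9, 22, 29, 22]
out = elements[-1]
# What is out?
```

Answer: 22

Derivation:
Trace (tracking out):
elements = [27, 9, 22, 29, 22]  # -> elements = [27, 9, 22, 29, 22]
out = elements[-1]  # -> out = 22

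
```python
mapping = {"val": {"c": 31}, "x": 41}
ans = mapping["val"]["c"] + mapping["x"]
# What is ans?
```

Trace (tracking ans):
mapping = {'val': {'c': 31}, 'x': 41}  # -> mapping = {'val': {'c': 31}, 'x': 41}
ans = mapping['val']['c'] + mapping['x']  # -> ans = 72

Answer: 72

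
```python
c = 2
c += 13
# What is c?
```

Trace (tracking c):
c = 2  # -> c = 2
c += 13  # -> c = 15

Answer: 15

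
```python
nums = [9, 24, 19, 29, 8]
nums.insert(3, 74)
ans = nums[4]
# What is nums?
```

Answer: [9, 24, 19, 74, 29, 8]

Derivation:
Trace (tracking nums):
nums = [9, 24, 19, 29, 8]  # -> nums = [9, 24, 19, 29, 8]
nums.insert(3, 74)  # -> nums = [9, 24, 19, 74, 29, 8]
ans = nums[4]  # -> ans = 29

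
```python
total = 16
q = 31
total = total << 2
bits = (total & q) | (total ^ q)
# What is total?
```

Trace (tracking total):
total = 16  # -> total = 16
q = 31  # -> q = 31
total = total << 2  # -> total = 64
bits = total & q | total ^ q  # -> bits = 95

Answer: 64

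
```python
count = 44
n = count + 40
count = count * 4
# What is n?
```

Trace (tracking n):
count = 44  # -> count = 44
n = count + 40  # -> n = 84
count = count * 4  # -> count = 176

Answer: 84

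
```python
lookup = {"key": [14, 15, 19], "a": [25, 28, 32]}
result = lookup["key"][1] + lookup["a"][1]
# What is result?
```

Trace (tracking result):
lookup = {'key': [14, 15, 19], 'a': [25, 28, 32]}  # -> lookup = {'key': [14, 15, 19], 'a': [25, 28, 32]}
result = lookup['key'][1] + lookup['a'][1]  # -> result = 43

Answer: 43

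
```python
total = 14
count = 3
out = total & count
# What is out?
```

Answer: 2

Derivation:
Trace (tracking out):
total = 14  # -> total = 14
count = 3  # -> count = 3
out = total & count  # -> out = 2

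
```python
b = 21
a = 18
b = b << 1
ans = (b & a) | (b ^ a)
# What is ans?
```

Answer: 58

Derivation:
Trace (tracking ans):
b = 21  # -> b = 21
a = 18  # -> a = 18
b = b << 1  # -> b = 42
ans = b & a | b ^ a  # -> ans = 58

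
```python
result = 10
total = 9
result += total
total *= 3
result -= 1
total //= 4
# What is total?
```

Trace (tracking total):
result = 10  # -> result = 10
total = 9  # -> total = 9
result += total  # -> result = 19
total *= 3  # -> total = 27
result -= 1  # -> result = 18
total //= 4  # -> total = 6

Answer: 6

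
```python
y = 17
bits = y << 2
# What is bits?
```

Trace (tracking bits):
y = 17  # -> y = 17
bits = y << 2  # -> bits = 68

Answer: 68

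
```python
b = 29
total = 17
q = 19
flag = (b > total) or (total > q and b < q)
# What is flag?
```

Answer: True

Derivation:
Trace (tracking flag):
b = 29  # -> b = 29
total = 17  # -> total = 17
q = 19  # -> q = 19
flag = b > total or (total > q and b < q)  # -> flag = True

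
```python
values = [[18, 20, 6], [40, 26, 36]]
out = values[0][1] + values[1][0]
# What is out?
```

Trace (tracking out):
values = [[18, 20, 6], [40, 26, 36]]  # -> values = [[18, 20, 6], [40, 26, 36]]
out = values[0][1] + values[1][0]  # -> out = 60

Answer: 60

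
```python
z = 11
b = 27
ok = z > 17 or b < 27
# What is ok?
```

Trace (tracking ok):
z = 11  # -> z = 11
b = 27  # -> b = 27
ok = z > 17 or b < 27  # -> ok = False

Answer: False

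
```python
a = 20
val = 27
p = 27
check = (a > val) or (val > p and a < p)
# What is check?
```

Answer: False

Derivation:
Trace (tracking check):
a = 20  # -> a = 20
val = 27  # -> val = 27
p = 27  # -> p = 27
check = a > val or (val > p and a < p)  # -> check = False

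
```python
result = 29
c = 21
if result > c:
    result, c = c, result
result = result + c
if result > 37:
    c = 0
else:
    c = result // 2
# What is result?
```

Trace (tracking result):
result = 29  # -> result = 29
c = 21  # -> c = 21
if result > c:  # condition is True
    result, c = (c, result)  # -> result = 21, c = 29
result = result + c  # -> result = 50
if result > 37:  # condition is True
    c = 0  # -> c = 0

Answer: 50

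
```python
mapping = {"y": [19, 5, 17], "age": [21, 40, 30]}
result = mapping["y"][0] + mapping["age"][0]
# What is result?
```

Trace (tracking result):
mapping = {'y': [19, 5, 17], 'age': [21, 40, 30]}  # -> mapping = {'y': [19, 5, 17], 'age': [21, 40, 30]}
result = mapping['y'][0] + mapping['age'][0]  # -> result = 40

Answer: 40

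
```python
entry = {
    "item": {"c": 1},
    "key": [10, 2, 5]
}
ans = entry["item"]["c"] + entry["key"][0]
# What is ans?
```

Trace (tracking ans):
entry = {'item': {'c': 1}, 'key': [10, 2, 5]}  # -> entry = {'item': {'c': 1}, 'key': [10, 2, 5]}
ans = entry['item']['c'] + entry['key'][0]  # -> ans = 11

Answer: 11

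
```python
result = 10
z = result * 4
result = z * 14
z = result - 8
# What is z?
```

Answer: 552

Derivation:
Trace (tracking z):
result = 10  # -> result = 10
z = result * 4  # -> z = 40
result = z * 14  # -> result = 560
z = result - 8  # -> z = 552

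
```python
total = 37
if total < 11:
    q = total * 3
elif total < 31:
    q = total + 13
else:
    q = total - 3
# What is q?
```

Trace (tracking q):
total = 37  # -> total = 37
if total < 11:  # condition is False
elif total < 31:  # condition is False
else:
    q = total - 3  # -> q = 34

Answer: 34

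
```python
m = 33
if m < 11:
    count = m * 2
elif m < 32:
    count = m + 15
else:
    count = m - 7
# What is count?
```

Trace (tracking count):
m = 33  # -> m = 33
if m < 11:  # condition is False
elif m < 32:  # condition is False
else:
    count = m - 7  # -> count = 26

Answer: 26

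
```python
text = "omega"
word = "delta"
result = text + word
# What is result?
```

Answer: 'omegadelta'

Derivation:
Trace (tracking result):
text = 'omega'  # -> text = 'omega'
word = 'delta'  # -> word = 'delta'
result = text + word  # -> result = 'omegadelta'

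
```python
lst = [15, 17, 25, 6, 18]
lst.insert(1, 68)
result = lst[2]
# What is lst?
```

Answer: [15, 68, 17, 25, 6, 18]

Derivation:
Trace (tracking lst):
lst = [15, 17, 25, 6, 18]  # -> lst = [15, 17, 25, 6, 18]
lst.insert(1, 68)  # -> lst = [15, 68, 17, 25, 6, 18]
result = lst[2]  # -> result = 17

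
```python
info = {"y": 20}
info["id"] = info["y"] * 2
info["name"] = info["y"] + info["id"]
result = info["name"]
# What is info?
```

Trace (tracking info):
info = {'y': 20}  # -> info = {'y': 20}
info['id'] = info['y'] * 2  # -> info = {'y': 20, 'id': 40}
info['name'] = info['y'] + info['id']  # -> info = {'y': 20, 'id': 40, 'name': 60}
result = info['name']  # -> result = 60

Answer: {'y': 20, 'id': 40, 'name': 60}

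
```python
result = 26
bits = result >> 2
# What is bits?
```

Answer: 6

Derivation:
Trace (tracking bits):
result = 26  # -> result = 26
bits = result >> 2  # -> bits = 6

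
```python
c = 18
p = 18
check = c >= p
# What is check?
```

Trace (tracking check):
c = 18  # -> c = 18
p = 18  # -> p = 18
check = c >= p  # -> check = True

Answer: True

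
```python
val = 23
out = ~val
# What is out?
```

Answer: -24

Derivation:
Trace (tracking out):
val = 23  # -> val = 23
out = ~val  # -> out = -24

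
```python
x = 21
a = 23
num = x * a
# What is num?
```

Answer: 483

Derivation:
Trace (tracking num):
x = 21  # -> x = 21
a = 23  # -> a = 23
num = x * a  # -> num = 483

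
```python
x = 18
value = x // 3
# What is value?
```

Answer: 6

Derivation:
Trace (tracking value):
x = 18  # -> x = 18
value = x // 3  # -> value = 6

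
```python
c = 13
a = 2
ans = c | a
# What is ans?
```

Trace (tracking ans):
c = 13  # -> c = 13
a = 2  # -> a = 2
ans = c | a  # -> ans = 15

Answer: 15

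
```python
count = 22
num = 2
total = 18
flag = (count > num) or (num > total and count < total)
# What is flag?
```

Trace (tracking flag):
count = 22  # -> count = 22
num = 2  # -> num = 2
total = 18  # -> total = 18
flag = count > num or (num > total and count < total)  # -> flag = True

Answer: True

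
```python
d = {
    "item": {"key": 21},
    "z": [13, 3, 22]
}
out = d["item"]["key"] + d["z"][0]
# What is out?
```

Trace (tracking out):
d = {'item': {'key': 21}, 'z': [13, 3, 22]}  # -> d = {'item': {'key': 21}, 'z': [13, 3, 22]}
out = d['item']['key'] + d['z'][0]  # -> out = 34

Answer: 34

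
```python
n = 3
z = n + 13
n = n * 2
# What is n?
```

Trace (tracking n):
n = 3  # -> n = 3
z = n + 13  # -> z = 16
n = n * 2  # -> n = 6

Answer: 6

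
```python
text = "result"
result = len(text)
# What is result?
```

Trace (tracking result):
text = 'result'  # -> text = 'result'
result = len(text)  # -> result = 6

Answer: 6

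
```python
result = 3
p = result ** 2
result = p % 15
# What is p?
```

Answer: 9

Derivation:
Trace (tracking p):
result = 3  # -> result = 3
p = result ** 2  # -> p = 9
result = p % 15  # -> result = 9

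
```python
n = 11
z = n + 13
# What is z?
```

Trace (tracking z):
n = 11  # -> n = 11
z = n + 13  # -> z = 24

Answer: 24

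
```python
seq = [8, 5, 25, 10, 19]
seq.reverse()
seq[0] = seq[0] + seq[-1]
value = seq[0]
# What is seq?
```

Answer: [27, 10, 25, 5, 8]

Derivation:
Trace (tracking seq):
seq = [8, 5, 25, 10, 19]  # -> seq = [8, 5, 25, 10, 19]
seq.reverse()  # -> seq = [19, 10, 25, 5, 8]
seq[0] = seq[0] + seq[-1]  # -> seq = [27, 10, 25, 5, 8]
value = seq[0]  # -> value = 27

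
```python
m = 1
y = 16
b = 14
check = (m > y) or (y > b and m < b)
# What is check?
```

Trace (tracking check):
m = 1  # -> m = 1
y = 16  # -> y = 16
b = 14  # -> b = 14
check = m > y or (y > b and m < b)  # -> check = True

Answer: True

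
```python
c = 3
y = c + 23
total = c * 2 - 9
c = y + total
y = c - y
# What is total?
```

Trace (tracking total):
c = 3  # -> c = 3
y = c + 23  # -> y = 26
total = c * 2 - 9  # -> total = -3
c = y + total  # -> c = 23
y = c - y  # -> y = -3

Answer: -3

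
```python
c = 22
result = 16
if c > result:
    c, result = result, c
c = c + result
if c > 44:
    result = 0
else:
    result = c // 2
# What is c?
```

Trace (tracking c):
c = 22  # -> c = 22
result = 16  # -> result = 16
if c > result:  # condition is True
    c, result = (result, c)  # -> c = 16, result = 22
c = c + result  # -> c = 38
if c > 44:  # condition is False
else:
    result = c // 2  # -> result = 19

Answer: 38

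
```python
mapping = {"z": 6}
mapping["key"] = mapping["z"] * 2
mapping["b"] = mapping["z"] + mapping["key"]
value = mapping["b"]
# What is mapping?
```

Trace (tracking mapping):
mapping = {'z': 6}  # -> mapping = {'z': 6}
mapping['key'] = mapping['z'] * 2  # -> mapping = {'z': 6, 'key': 12}
mapping['b'] = mapping['z'] + mapping['key']  # -> mapping = {'z': 6, 'key': 12, 'b': 18}
value = mapping['b']  # -> value = 18

Answer: {'z': 6, 'key': 12, 'b': 18}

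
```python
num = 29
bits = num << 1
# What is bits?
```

Answer: 58

Derivation:
Trace (tracking bits):
num = 29  # -> num = 29
bits = num << 1  # -> bits = 58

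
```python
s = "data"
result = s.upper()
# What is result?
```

Trace (tracking result):
s = 'data'  # -> s = 'data'
result = s.upper()  # -> result = 'DATA'

Answer: 'DATA'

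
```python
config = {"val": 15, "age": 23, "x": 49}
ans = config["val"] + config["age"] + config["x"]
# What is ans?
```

Answer: 87

Derivation:
Trace (tracking ans):
config = {'val': 15, 'age': 23, 'x': 49}  # -> config = {'val': 15, 'age': 23, 'x': 49}
ans = config['val'] + config['age'] + config['x']  # -> ans = 87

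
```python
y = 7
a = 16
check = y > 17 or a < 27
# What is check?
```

Answer: True

Derivation:
Trace (tracking check):
y = 7  # -> y = 7
a = 16  # -> a = 16
check = y > 17 or a < 27  # -> check = True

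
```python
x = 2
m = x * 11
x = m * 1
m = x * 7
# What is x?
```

Trace (tracking x):
x = 2  # -> x = 2
m = x * 11  # -> m = 22
x = m * 1  # -> x = 22
m = x * 7  # -> m = 154

Answer: 22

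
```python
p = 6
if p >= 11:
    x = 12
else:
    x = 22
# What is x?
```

Answer: 22

Derivation:
Trace (tracking x):
p = 6  # -> p = 6
if p >= 11:  # condition is False
else:
    x = 22  # -> x = 22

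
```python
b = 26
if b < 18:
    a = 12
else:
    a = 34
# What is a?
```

Trace (tracking a):
b = 26  # -> b = 26
if b < 18:  # condition is False
else:
    a = 34  # -> a = 34

Answer: 34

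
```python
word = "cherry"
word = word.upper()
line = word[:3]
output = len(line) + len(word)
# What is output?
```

Trace (tracking output):
word = 'cherry'  # -> word = 'cherry'
word = word.upper()  # -> word = 'CHERRY'
line = word[:3]  # -> line = 'CHE'
output = len(line) + len(word)  # -> output = 9

Answer: 9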